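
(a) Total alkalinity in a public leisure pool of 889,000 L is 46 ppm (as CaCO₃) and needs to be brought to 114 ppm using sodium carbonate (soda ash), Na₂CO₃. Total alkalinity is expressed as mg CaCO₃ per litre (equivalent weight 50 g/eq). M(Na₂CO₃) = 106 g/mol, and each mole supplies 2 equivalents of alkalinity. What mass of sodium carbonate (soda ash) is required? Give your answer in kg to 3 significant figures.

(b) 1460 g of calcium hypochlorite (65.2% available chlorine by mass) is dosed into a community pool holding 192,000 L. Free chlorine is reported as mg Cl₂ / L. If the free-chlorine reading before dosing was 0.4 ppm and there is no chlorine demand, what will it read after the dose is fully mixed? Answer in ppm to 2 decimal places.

(a) 64.1 kg; (b) 5.36 ppm

(a) Alkalinity to add: (114 − 46) = 68 mg/L as CaCO₃ × 889,000 L = 60,450 g as CaCO₃.
(a) Equivalents: 60,450 g ÷ 50 g/eq = 1209 eq.
(a) Each mole of Na₂CO₃ supplies 2 eq, so 1209 / 2 = 604.5 mol.
(a) Mass: 604.5 mol × 106 g/mol = 64,080 g.

(b) Available chlorine delivered: 1460 g × 0.652 = 951.9 g as Cl₂.
(b) Concentration rise: 951.9 g / 192,000 L = 4.958 mg/L = 4.96 ppm.
(b) Final FC: 0.4 + 4.96 = 5.36 ppm.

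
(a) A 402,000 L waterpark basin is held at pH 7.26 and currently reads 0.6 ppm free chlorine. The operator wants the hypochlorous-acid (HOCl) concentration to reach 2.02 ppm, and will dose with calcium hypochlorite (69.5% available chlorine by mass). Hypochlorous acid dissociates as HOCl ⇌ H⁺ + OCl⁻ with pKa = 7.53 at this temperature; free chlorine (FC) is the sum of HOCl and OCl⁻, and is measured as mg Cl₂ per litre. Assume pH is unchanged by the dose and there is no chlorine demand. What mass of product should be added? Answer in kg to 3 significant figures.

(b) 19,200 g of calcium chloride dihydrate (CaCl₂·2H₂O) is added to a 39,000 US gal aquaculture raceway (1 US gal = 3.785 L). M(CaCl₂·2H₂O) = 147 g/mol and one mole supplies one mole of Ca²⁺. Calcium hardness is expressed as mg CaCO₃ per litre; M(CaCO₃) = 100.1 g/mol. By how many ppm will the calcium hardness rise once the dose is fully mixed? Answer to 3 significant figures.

(a) 1.45 kg; (b) 88.6 ppm

(a) [OCl⁻]/[HOCl] = 10^(pH − pKa) = 10^(7.26 − 7.53) = 0.537; fraction as HOCl = 1/(1 + 0.537) = 0.6506.
(a) Free chlorine required for 2.02 ppm HOCl: 2.02 / 0.6506 = 3.105 ppm.
(a) FC to add: 3.105 − 0.6 = 2.505 mg/L as Cl₂.
(a) Cl₂ equivalent: 2.505 mg/L × 402,000 L = 1007 g.
(a) Product at 69.5% available Cl: 1007 / 0.695 = 1449 g.

(b) Volume: 39,000 US gal × 3.785 L/gal = 147,615 L.
(b) Moles of Ca²⁺: 19,200 g ÷ 147 g/mol = 130.6 mol.
(b) As CaCO₃: 130.6 mol × 100.1 g/mol = 13,070 g.
(b) Rise: 13,070 g / 147,615 L × 1000 = 88.57 mg/L.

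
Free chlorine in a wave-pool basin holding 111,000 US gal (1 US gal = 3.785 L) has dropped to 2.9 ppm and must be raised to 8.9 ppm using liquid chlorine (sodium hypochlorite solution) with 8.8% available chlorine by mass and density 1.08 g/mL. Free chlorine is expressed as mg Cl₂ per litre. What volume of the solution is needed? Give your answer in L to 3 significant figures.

Volume: 111,000 US gal × 3.785 L/gal = 420,135 L.
Chlorine deficit: 8.9 − 2.9 = 6 ppm = 6 mg/L as Cl₂.
Cl₂ equivalent needed: 6 mg/L × 420,135 L = 2,521,000 mg = 2521 g.
Product at 8.8% available chlorine: 2521 / 0.088 = 28,650 g.
Volume at density 1.08 g/mL: 28,650 g ÷ 1.08 g/mL = 26,520 mL.

26.5 L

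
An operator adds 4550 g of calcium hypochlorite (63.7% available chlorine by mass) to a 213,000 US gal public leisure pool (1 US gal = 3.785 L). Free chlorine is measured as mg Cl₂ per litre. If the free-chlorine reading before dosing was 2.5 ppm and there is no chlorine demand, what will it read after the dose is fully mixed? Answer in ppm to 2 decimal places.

6.10 ppm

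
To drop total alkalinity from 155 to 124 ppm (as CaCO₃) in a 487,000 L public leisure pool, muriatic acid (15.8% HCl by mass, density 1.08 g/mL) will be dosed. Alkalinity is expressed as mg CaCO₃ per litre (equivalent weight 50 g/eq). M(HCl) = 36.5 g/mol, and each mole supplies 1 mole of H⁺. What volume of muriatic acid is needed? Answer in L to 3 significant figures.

Alkalinity to neutralize: (155 − 124) = 31 mg/L as CaCO₃ × 487,000 L = 15,100 g as CaCO₃.
Equivalents of H⁺ required: 15,100 ÷ 50 g/eq = 301.9 eq = 301.9 mol HCl.
Mass of HCl: 301.9 × 36.5 = 11,020 g.
Mass of 15.8% solution: 11,020 / 0.158 = 69,750 g.
Volume: 69,750 g ÷ 1.08 g/mL = 64,590 mL.

64.6 L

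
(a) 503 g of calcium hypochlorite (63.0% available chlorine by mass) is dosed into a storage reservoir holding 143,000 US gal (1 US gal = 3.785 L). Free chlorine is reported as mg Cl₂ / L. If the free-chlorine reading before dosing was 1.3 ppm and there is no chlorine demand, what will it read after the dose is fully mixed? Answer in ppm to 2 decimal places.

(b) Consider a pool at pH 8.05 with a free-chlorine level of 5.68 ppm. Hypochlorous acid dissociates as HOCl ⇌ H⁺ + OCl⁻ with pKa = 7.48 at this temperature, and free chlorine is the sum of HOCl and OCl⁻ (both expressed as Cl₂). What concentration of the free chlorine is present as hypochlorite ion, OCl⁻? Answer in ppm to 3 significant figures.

(a) Volume: 143,000 US gal × 3.785 L/gal = 541,255 L.
(a) Available chlorine delivered: 503 g × 0.63 = 316.9 g as Cl₂.
(a) Concentration rise: 316.9 g / 541,255 L = 0.5855 mg/L = 0.59 ppm.
(a) Final FC: 1.3 + 0.59 = 1.89 ppm.

(b) [OCl⁻]/[HOCl] = 10^(pH − pKa) = 10^(8.05 − 7.48) = 10^0.57 = 3.715.
(b) Fraction as HOCl = 1 / (1 + 3.715) = 0.2121.
(b) OCl⁻ = (1 − 0.2121) × 5.68 ppm = 4.475 ppm.

(a) 1.89 ppm; (b) 4.48 ppm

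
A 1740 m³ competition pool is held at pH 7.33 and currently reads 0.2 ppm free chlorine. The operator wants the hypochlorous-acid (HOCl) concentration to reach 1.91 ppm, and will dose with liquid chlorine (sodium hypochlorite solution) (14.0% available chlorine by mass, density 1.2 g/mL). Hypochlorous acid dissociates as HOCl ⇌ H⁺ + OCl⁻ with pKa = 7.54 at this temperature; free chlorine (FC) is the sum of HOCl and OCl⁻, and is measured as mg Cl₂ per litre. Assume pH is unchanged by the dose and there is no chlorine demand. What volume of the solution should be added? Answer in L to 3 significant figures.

29.9 L

Volume: 1740 m³ = 1,740,000 L.
[OCl⁻]/[HOCl] = 10^(pH − pKa) = 10^(7.33 − 7.54) = 0.6166; fraction as HOCl = 1/(1 + 0.6166) = 0.6186.
Free chlorine required for 1.91 ppm HOCl: 1.91 / 0.6186 = 3.088 ppm.
FC to add: 3.088 − 0.2 = 2.888 mg/L as Cl₂.
Cl₂ equivalent: 2.888 mg/L × 1,740,000 L = 5025 g.
Product at 14.0% available Cl: 5025 / 0.14 = 35,890 g.
Volume: 35,890 g ÷ 1.2 g/mL = 29,910 mL.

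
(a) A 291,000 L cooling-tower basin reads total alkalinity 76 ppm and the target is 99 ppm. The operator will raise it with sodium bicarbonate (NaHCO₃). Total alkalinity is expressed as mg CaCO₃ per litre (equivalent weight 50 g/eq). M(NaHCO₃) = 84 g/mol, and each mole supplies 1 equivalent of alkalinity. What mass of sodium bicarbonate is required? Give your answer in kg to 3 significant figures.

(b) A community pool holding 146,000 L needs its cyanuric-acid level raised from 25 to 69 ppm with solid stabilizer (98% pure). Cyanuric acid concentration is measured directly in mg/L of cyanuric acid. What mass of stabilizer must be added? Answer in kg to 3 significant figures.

(a) 11.2 kg; (b) 6.56 kg

(a) Alkalinity to add: (99 − 76) = 23 mg/L as CaCO₃ × 291,000 L = 6693 g as CaCO₃.
(a) Equivalents: 6693 g ÷ 50 g/eq = 133.9 eq.
(a) NaHCO₃ supplies 1 eq per mole → 133.9 mol.
(a) Mass: 133.9 mol × 84 g/mol = 11,240 g.

(b) CYA to add: (69 − 25) = 44 mg/L × 146,000 L = 6424 g cyanuric acid.
(b) At 98% purity: 6424 / 0.98 = 6555 g product.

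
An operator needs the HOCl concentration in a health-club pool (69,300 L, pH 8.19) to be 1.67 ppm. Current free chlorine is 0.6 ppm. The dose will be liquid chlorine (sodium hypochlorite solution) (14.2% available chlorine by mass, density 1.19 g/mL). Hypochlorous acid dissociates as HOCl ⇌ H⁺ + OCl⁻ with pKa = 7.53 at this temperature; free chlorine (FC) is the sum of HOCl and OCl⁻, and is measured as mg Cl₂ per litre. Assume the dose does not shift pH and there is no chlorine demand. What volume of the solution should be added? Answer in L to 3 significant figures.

[OCl⁻]/[HOCl] = 10^(pH − pKa) = 10^(8.19 − 7.53) = 4.571; fraction as HOCl = 1/(1 + 4.571) = 0.1795.
Free chlorine required for 1.67 ppm HOCl: 1.67 / 0.1795 = 9.303 ppm.
FC to add: 9.303 − 0.6 = 8.703 mg/L as Cl₂.
Cl₂ equivalent: 8.703 mg/L × 69,300 L = 603.1 g.
Product at 14.2% available Cl: 603.1 / 0.142 = 4247 g.
Volume: 4247 g ÷ 1.19 g/mL = 3569 mL.

3.57 L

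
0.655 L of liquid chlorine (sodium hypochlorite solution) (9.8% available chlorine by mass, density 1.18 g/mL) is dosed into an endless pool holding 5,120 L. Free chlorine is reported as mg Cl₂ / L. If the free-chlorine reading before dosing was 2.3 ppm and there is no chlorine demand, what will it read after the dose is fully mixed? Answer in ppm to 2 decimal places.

Mass of solution: 0.655 L × 1000 mL/L × 1.18 g/mL = 772.9 g.
Available chlorine delivered: 772.9 g × 0.098 = 75.74 g as Cl₂.
Concentration rise: 75.74 g / 5,120 L = 14.79 mg/L = 14.79 ppm.
Final FC: 2.3 + 14.79 = 17.09 ppm.

17.09 ppm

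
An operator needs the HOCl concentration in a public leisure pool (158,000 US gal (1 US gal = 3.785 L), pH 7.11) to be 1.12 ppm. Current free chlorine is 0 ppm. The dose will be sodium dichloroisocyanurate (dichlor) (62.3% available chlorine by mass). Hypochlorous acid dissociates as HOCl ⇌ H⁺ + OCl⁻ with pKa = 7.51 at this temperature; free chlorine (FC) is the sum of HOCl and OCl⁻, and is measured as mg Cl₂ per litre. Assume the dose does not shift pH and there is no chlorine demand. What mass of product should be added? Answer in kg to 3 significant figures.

1.50 kg

Volume: 158,000 US gal × 3.785 L/gal = 598,030 L.
[OCl⁻]/[HOCl] = 10^(pH − pKa) = 10^(7.11 − 7.51) = 0.3981; fraction as HOCl = 1/(1 + 0.3981) = 0.7153.
Free chlorine required for 1.12 ppm HOCl: 1.12 / 0.7153 = 1.566 ppm.
FC to add: 1.566 − 0 = 1.566 mg/L as Cl₂.
Cl₂ equivalent: 1.566 mg/L × 598,030 L = 936.4 g.
Product at 62.3% available Cl: 936.4 / 0.623 = 1503 g.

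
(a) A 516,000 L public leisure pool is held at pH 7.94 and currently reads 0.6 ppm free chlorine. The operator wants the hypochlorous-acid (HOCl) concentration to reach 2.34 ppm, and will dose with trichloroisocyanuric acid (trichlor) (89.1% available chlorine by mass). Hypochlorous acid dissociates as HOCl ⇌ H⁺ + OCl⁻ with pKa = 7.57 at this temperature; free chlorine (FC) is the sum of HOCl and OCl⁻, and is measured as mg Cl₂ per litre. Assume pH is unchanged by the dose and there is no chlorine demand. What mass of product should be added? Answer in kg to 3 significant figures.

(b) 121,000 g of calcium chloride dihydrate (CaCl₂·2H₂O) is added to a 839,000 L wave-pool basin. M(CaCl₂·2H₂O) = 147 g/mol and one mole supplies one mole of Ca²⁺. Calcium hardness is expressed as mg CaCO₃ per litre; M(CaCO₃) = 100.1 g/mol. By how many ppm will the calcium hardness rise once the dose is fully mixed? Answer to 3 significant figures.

(a) 4.18 kg; (b) 98.2 ppm

(a) [OCl⁻]/[HOCl] = 10^(pH − pKa) = 10^(7.94 − 7.57) = 2.344; fraction as HOCl = 1/(1 + 2.344) = 0.299.
(a) Free chlorine required for 2.34 ppm HOCl: 2.34 / 0.299 = 7.825 ppm.
(a) FC to add: 7.825 − 0.6 = 7.225 mg/L as Cl₂.
(a) Cl₂ equivalent: 7.225 mg/L × 516,000 L = 3728 g.
(a) Product at 89.1% available Cl: 3728 / 0.891 = 4184 g.

(b) Moles of Ca²⁺: 121,000 g ÷ 147 g/mol = 823.1 mol.
(b) As CaCO₃: 823.1 mol × 100.1 g/mol = 82,400 g.
(b) Rise: 82,400 g / 839,000 L × 1000 = 98.21 mg/L.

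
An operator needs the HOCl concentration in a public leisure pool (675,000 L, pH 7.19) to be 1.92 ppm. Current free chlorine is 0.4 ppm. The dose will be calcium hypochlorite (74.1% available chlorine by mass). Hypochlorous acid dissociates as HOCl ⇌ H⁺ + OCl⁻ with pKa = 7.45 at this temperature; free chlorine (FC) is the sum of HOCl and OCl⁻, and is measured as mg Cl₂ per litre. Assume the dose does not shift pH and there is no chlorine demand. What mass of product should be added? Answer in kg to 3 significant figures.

2.35 kg

[OCl⁻]/[HOCl] = 10^(pH − pKa) = 10^(7.19 − 7.45) = 0.5495; fraction as HOCl = 1/(1 + 0.5495) = 0.6454.
Free chlorine required for 1.92 ppm HOCl: 1.92 / 0.6454 = 2.975 ppm.
FC to add: 2.975 − 0.4 = 2.575 mg/L as Cl₂.
Cl₂ equivalent: 2.575 mg/L × 675,000 L = 1738 g.
Product at 74.1% available Cl: 1738 / 0.741 = 2346 g.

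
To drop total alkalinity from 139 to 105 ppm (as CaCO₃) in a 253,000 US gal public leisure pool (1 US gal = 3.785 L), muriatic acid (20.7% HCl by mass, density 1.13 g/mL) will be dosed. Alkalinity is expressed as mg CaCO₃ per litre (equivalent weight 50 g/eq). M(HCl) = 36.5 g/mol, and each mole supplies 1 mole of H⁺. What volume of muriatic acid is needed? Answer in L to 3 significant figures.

102 L

Volume: 253,000 US gal × 3.785 L/gal = 957,605 L.
Alkalinity to neutralize: (139 − 105) = 34 mg/L as CaCO₃ × 957,605 L = 32,560 g as CaCO₃.
Equivalents of H⁺ required: 32,560 ÷ 50 g/eq = 651.2 eq = 651.2 mol HCl.
Mass of HCl: 651.2 × 36.5 = 23,770 g.
Mass of 20.7% solution: 23,770 / 0.207 = 114,800 g.
Volume: 114,800 g ÷ 1.13 g/mL = 101,600 mL.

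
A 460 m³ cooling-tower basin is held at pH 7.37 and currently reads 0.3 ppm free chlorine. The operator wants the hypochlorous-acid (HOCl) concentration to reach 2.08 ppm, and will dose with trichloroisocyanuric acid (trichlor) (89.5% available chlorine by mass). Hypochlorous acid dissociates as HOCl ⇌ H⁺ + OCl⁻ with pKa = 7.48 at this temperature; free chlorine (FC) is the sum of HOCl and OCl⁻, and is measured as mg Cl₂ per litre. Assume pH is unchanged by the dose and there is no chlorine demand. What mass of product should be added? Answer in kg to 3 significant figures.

Volume: 460 m³ = 460,000 L.
[OCl⁻]/[HOCl] = 10^(pH − pKa) = 10^(7.37 − 7.48) = 0.7762; fraction as HOCl = 1/(1 + 0.7762) = 0.563.
Free chlorine required for 2.08 ppm HOCl: 2.08 / 0.563 = 3.695 ppm.
FC to add: 3.695 − 0.3 = 3.395 mg/L as Cl₂.
Cl₂ equivalent: 3.395 mg/L × 460,000 L = 1562 g.
Product at 89.5% available Cl: 1562 / 0.895 = 1745 g.

1.74 kg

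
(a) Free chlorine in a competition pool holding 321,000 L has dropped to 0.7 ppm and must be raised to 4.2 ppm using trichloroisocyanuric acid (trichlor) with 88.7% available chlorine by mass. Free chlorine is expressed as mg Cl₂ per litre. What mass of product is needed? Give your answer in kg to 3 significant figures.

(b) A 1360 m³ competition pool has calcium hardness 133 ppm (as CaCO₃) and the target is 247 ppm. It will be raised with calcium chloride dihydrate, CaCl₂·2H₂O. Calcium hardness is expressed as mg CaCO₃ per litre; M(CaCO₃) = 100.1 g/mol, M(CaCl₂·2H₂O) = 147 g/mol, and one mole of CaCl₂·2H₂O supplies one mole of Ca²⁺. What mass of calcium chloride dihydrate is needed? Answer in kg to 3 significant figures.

(a) 1.27 kg; (b) 228 kg

(a) Chlorine deficit: 4.2 − 0.7 = 3.5 ppm = 3.5 mg/L as Cl₂.
(a) Cl₂ equivalent needed: 3.5 mg/L × 321,000 L = 1,124,000 mg = 1124 g.
(a) Product at 88.7% available chlorine: 1124 / 0.887 = 1267 g.

(b) Volume: 1360 m³ = 1,360,000 L.
(b) Hardness to add: (247 − 133) = 114 mg/L as CaCO₃ × 1,360,000 L = 155,000 g as CaCO₃.
(b) Moles of Ca²⁺ (1 mol Ca²⁺ ≡ 1 mol CaCO₃): 155,000 / 100.1 g/mol = 1549 mol.
(b) Mass of CaCl₂·2H₂O: 1549 × 147 = 227,700 g.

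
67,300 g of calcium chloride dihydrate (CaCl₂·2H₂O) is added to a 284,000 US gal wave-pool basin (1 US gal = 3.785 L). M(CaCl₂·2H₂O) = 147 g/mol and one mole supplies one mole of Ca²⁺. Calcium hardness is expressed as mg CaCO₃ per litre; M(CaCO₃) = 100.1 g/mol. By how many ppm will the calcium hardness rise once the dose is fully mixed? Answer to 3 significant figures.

Volume: 284,000 US gal × 3.785 L/gal = 1,074,940 L.
Moles of Ca²⁺: 67,300 g ÷ 147 g/mol = 457.8 mol.
As CaCO₃: 457.8 mol × 100.1 g/mol = 45,830 g.
Rise: 45,830 g / 1,074,940 L × 1000 = 42.63 mg/L.

42.6 ppm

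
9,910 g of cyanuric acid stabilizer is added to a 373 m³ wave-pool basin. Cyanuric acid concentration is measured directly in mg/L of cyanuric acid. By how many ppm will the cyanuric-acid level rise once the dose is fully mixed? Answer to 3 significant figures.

Volume: 373 m³ = 373,000 L.
Rise: 9,910 g / 373,000 L × 1000 = 26.57 mg/L.

26.6 ppm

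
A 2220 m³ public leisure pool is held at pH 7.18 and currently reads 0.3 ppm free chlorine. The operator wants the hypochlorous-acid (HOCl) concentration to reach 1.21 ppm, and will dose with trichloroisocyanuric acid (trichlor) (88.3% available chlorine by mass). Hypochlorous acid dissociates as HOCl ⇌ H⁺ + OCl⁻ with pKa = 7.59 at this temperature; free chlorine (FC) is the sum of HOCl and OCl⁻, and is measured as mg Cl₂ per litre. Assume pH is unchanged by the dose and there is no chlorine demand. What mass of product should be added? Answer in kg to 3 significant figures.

3.47 kg

Volume: 2220 m³ = 2,220,000 L.
[OCl⁻]/[HOCl] = 10^(pH − pKa) = 10^(7.18 − 7.59) = 0.389; fraction as HOCl = 1/(1 + 0.389) = 0.7199.
Free chlorine required for 1.21 ppm HOCl: 1.21 / 0.7199 = 1.681 ppm.
FC to add: 1.681 − 0.3 = 1.381 mg/L as Cl₂.
Cl₂ equivalent: 1.381 mg/L × 2,220,000 L = 3065 g.
Product at 88.3% available Cl: 3065 / 0.883 = 3471 g.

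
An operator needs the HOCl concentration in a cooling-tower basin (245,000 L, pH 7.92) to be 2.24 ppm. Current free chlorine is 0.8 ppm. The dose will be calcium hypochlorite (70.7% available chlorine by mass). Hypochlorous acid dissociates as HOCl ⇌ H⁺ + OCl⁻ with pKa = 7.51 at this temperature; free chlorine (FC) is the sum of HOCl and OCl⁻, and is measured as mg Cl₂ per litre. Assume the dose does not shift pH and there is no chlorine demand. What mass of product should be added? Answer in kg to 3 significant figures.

[OCl⁻]/[HOCl] = 10^(pH − pKa) = 10^(7.92 − 7.51) = 2.57; fraction as HOCl = 1/(1 + 2.57) = 0.2801.
Free chlorine required for 2.24 ppm HOCl: 2.24 / 0.2801 = 7.998 ppm.
FC to add: 7.998 − 0.8 = 7.198 mg/L as Cl₂.
Cl₂ equivalent: 7.198 mg/L × 245,000 L = 1763 g.
Product at 70.7% available Cl: 1763 / 0.707 = 2494 g.

2.49 kg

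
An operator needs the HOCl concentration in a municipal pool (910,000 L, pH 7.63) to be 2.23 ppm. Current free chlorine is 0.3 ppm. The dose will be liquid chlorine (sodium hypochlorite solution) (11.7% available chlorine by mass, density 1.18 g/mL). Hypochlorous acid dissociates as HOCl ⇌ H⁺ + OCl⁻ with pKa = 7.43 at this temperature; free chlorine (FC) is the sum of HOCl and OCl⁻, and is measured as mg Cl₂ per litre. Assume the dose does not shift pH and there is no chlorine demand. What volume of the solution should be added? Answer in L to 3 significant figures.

36.0 L

[OCl⁻]/[HOCl] = 10^(pH − pKa) = 10^(7.63 − 7.43) = 1.585; fraction as HOCl = 1/(1 + 1.585) = 0.3869.
Free chlorine required for 2.23 ppm HOCl: 2.23 / 0.3869 = 5.764 ppm.
FC to add: 5.764 − 0.3 = 5.464 mg/L as Cl₂.
Cl₂ equivalent: 5.464 mg/L × 910,000 L = 4973 g.
Product at 11.7% available Cl: 4973 / 0.117 = 42,500 g.
Volume: 42,500 g ÷ 1.18 g/mL = 36,020 mL.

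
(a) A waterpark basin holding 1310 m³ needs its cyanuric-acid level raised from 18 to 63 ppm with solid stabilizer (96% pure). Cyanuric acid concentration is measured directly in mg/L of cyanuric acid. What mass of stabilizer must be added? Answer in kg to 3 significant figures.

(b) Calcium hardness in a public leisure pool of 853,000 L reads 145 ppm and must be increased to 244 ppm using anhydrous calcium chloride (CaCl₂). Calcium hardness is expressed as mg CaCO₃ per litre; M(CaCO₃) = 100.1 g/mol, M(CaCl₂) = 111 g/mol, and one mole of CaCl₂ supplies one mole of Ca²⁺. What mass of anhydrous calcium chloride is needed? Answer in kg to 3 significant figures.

(a) 61.4 kg; (b) 93.6 kg

(a) Volume: 1310 m³ = 1,310,000 L.
(a) CYA to add: (63 − 18) = 45 mg/L × 1,310,000 L = 58,950 g cyanuric acid.
(a) At 96% purity: 58,950 / 0.96 = 61,410 g product.

(b) Hardness to add: (244 − 145) = 99 mg/L as CaCO₃ × 853,000 L = 84,450 g as CaCO₃.
(b) Moles of Ca²⁺ (1 mol Ca²⁺ ≡ 1 mol CaCO₃): 84,450 / 100.1 g/mol = 843.6 mol.
(b) Mass of CaCl₂: 843.6 × 111 = 93,640 g.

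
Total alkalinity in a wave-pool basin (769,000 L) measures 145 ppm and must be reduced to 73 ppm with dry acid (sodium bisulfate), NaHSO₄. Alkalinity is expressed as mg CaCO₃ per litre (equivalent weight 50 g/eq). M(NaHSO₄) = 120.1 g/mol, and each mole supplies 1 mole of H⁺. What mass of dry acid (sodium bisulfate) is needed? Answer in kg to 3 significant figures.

Alkalinity to neutralize: (145 − 73) = 72 mg/L as CaCO₃ × 769,000 L = 55,370 g as CaCO₃.
Equivalents of H⁺ required: 55,370 ÷ 50 g/eq = 1107 eq = 1107 mol NaHSO₄.
Mass of NaHSO₄: 1107 × 120.1 = 133,000 g.

133 kg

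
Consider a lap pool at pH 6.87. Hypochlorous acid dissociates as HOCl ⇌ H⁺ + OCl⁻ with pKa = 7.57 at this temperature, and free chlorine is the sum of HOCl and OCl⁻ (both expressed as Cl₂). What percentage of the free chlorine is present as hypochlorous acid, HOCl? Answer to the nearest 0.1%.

[OCl⁻]/[HOCl] = 10^(pH − pKa) = 10^(6.87 − 7.57) = 10^-0.70 = 0.1995.
Fraction as HOCl = 1 / (1 + 0.1995) = 0.8337.

83.4%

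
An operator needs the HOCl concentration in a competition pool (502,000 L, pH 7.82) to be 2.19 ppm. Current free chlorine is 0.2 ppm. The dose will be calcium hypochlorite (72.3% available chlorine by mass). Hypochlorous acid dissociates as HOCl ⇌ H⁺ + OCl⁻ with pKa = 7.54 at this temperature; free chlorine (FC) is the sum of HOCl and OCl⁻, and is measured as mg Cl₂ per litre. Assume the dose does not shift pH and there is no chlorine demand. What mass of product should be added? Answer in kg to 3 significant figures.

[OCl⁻]/[HOCl] = 10^(pH − pKa) = 10^(7.82 − 7.54) = 1.905; fraction as HOCl = 1/(1 + 1.905) = 0.3442.
Free chlorine required for 2.19 ppm HOCl: 2.19 / 0.3442 = 6.363 ppm.
FC to add: 6.363 − 0.2 = 6.163 mg/L as Cl₂.
Cl₂ equivalent: 6.163 mg/L × 502,000 L = 3094 g.
Product at 72.3% available Cl: 3094 / 0.723 = 4279 g.

4.28 kg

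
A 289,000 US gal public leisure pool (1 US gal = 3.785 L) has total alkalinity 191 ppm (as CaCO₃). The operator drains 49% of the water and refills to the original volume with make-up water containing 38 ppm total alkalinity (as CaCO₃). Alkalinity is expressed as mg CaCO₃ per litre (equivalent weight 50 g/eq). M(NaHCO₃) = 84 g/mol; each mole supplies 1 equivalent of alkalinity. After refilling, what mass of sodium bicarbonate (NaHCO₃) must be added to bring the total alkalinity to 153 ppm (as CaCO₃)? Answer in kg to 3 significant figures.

67.9 kg

Volume: 289,000 US gal × 3.785 L/gal = 1,093,865 L.
After draining 49% and refilling: 191 × 0.51 + 38 × 0.49 = 116.03 ppm.
Deficit to target: 153 − 116.03 = 36.97 mg/L.
As CaCO₃: 36.97 mg/L × 1,093,865 L = 40,440 g; ÷ 50 g/eq ÷ 1 = 808.8 mol NaHCO₃.
Mass: 808.8 × 84 = 67,940 g.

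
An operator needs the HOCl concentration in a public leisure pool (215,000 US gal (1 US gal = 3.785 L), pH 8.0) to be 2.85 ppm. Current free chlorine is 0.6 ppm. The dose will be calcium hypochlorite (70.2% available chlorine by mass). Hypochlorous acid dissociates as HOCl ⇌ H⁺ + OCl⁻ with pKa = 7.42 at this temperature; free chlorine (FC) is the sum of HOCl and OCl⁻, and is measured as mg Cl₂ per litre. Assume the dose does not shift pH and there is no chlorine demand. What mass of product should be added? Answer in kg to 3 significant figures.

Volume: 215,000 US gal × 3.785 L/gal = 813,775 L.
[OCl⁻]/[HOCl] = 10^(pH − pKa) = 10^(8.0 − 7.42) = 3.802; fraction as HOCl = 1/(1 + 3.802) = 0.2083.
Free chlorine required for 2.85 ppm HOCl: 2.85 / 0.2083 = 13.69 ppm.
FC to add: 13.69 − 0.6 = 13.09 mg/L as Cl₂.
Cl₂ equivalent: 13.09 mg/L × 813,775 L = 10,650 g.
Product at 70.2% available Cl: 10,650 / 0.702 = 15,170 g.

15.2 kg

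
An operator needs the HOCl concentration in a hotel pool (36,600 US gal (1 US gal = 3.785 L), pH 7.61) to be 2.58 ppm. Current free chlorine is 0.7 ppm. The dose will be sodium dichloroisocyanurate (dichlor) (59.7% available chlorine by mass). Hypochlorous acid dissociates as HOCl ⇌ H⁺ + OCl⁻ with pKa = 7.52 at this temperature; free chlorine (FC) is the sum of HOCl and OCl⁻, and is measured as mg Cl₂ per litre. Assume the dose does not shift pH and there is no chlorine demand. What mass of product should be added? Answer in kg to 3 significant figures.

Volume: 36,600 US gal × 3.785 L/gal = 138,531 L.
[OCl⁻]/[HOCl] = 10^(pH − pKa) = 10^(7.61 − 7.52) = 1.23; fraction as HOCl = 1/(1 + 1.23) = 0.4484.
Free chlorine required for 2.58 ppm HOCl: 2.58 / 0.4484 = 5.754 ppm.
FC to add: 5.754 − 0.7 = 5.054 mg/L as Cl₂.
Cl₂ equivalent: 5.054 mg/L × 138,531 L = 700.1 g.
Product at 59.7% available Cl: 700.1 / 0.597 = 1173 g.

1.17 kg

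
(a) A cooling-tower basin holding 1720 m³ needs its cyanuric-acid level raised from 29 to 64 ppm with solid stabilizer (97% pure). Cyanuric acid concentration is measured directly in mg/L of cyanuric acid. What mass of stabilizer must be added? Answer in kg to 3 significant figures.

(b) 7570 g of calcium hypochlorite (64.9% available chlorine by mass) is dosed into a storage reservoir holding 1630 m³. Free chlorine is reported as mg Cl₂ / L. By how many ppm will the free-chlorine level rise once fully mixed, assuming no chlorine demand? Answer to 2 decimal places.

(a) Volume: 1720 m³ = 1,720,000 L.
(a) CYA to add: (64 − 29) = 35 mg/L × 1,720,000 L = 60,200 g cyanuric acid.
(a) At 97% purity: 60,200 / 0.97 = 62,060 g product.

(b) Volume: 1630 m³ = 1,630,000 L.
(b) Available chlorine delivered: 7570 g × 0.649 = 4913 g as Cl₂.
(b) Concentration rise: 4913 g / 1,630,000 L = 3.014 mg/L = 3.01 ppm.

(a) 62.1 kg; (b) 3.01 ppm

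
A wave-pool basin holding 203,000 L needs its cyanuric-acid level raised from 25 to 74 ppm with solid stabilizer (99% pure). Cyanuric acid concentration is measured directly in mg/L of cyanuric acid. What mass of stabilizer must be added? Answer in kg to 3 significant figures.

10.0 kg

CYA to add: (74 − 25) = 49 mg/L × 203,000 L = 9947 g cyanuric acid.
At 99% purity: 9947 / 0.99 = 10,050 g product.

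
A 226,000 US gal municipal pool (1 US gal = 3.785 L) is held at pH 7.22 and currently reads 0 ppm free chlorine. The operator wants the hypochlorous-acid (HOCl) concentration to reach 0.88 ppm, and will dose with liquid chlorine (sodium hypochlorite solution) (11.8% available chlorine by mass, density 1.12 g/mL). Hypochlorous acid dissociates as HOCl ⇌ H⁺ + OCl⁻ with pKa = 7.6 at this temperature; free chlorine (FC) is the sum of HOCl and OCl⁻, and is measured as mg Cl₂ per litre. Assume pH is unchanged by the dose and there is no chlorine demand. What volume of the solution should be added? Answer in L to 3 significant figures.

8.07 L

Volume: 226,000 US gal × 3.785 L/gal = 855,410 L.
[OCl⁻]/[HOCl] = 10^(pH − pKa) = 10^(7.22 − 7.6) = 0.4169; fraction as HOCl = 1/(1 + 0.4169) = 0.7058.
Free chlorine required for 0.88 ppm HOCl: 0.88 / 0.7058 = 1.247 ppm.
FC to add: 1.247 − 0 = 1.247 mg/L as Cl₂.
Cl₂ equivalent: 1.247 mg/L × 855,410 L = 1067 g.
Product at 11.8% available Cl: 1067 / 0.118 = 9039 g.
Volume: 9039 g ÷ 1.12 g/mL = 8070 mL.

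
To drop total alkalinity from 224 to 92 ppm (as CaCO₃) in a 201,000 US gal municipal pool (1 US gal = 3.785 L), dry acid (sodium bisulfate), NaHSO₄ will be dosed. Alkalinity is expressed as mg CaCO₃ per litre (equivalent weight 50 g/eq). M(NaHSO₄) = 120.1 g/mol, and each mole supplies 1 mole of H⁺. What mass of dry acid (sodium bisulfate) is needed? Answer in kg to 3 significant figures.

Volume: 201,000 US gal × 3.785 L/gal = 760,785 L.
Alkalinity to neutralize: (224 − 92) = 132 mg/L as CaCO₃ × 760,785 L = 100,400 g as CaCO₃.
Equivalents of H⁺ required: 100,400 ÷ 50 g/eq = 2008 eq = 2008 mol NaHSO₄.
Mass of NaHSO₄: 2008 × 120.1 = 241,200 g.

241 kg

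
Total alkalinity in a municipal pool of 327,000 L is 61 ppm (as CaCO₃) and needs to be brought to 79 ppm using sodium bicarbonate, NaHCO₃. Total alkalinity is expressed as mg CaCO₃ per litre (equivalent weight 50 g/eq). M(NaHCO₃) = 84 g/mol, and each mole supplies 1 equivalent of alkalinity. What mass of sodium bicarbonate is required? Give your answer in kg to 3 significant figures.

9.89 kg

Alkalinity to add: (79 − 61) = 18 mg/L as CaCO₃ × 327,000 L = 5886 g as CaCO₃.
Equivalents: 5886 g ÷ 50 g/eq = 117.7 eq.
NaHCO₃ supplies 1 eq per mole → 117.7 mol.
Mass: 117.7 mol × 84 g/mol = 9888 g.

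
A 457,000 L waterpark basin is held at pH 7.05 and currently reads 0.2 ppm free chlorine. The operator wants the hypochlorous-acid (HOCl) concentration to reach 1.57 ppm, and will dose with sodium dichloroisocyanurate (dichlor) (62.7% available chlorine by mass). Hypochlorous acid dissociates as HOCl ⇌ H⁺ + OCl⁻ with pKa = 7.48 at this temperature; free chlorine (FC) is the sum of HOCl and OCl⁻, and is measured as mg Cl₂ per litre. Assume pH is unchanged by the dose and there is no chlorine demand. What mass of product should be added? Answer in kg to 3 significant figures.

1.42 kg

[OCl⁻]/[HOCl] = 10^(pH − pKa) = 10^(7.05 − 7.48) = 0.3715; fraction as HOCl = 1/(1 + 0.3715) = 0.7291.
Free chlorine required for 1.57 ppm HOCl: 1.57 / 0.7291 = 2.153 ppm.
FC to add: 2.153 − 0.2 = 1.953 mg/L as Cl₂.
Cl₂ equivalent: 1.953 mg/L × 457,000 L = 892.7 g.
Product at 62.7% available Cl: 892.7 / 0.627 = 1424 g.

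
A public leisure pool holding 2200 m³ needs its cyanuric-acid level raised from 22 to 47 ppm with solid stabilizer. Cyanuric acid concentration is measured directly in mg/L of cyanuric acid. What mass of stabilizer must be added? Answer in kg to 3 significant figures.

55.0 kg

Volume: 2200 m³ = 2,200,000 L.
CYA to add: (47 − 22) = 25 mg/L × 2,200,000 L = 55,000 g cyanuric acid.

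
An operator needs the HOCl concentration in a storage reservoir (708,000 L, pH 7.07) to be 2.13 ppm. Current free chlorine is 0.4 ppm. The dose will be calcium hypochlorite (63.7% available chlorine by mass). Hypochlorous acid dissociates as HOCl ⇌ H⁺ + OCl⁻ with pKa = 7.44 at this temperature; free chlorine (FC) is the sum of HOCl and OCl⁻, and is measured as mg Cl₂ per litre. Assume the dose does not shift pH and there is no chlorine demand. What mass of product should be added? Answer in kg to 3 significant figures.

2.93 kg

[OCl⁻]/[HOCl] = 10^(pH − pKa) = 10^(7.07 − 7.44) = 0.4266; fraction as HOCl = 1/(1 + 0.4266) = 0.701.
Free chlorine required for 2.13 ppm HOCl: 2.13 / 0.701 = 3.039 ppm.
FC to add: 3.039 − 0.4 = 2.639 mg/L as Cl₂.
Cl₂ equivalent: 2.639 mg/L × 708,000 L = 1868 g.
Product at 63.7% available Cl: 1868 / 0.637 = 2933 g.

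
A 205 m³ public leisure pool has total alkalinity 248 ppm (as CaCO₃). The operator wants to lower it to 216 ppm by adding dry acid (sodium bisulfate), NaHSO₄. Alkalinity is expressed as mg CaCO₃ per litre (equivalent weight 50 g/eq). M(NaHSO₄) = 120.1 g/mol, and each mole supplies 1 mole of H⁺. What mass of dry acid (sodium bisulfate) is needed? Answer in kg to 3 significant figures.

15.8 kg

Volume: 205 m³ = 205,000 L.
Alkalinity to neutralize: (248 − 216) = 32 mg/L as CaCO₃ × 205,000 L = 6560 g as CaCO₃.
Equivalents of H⁺ required: 6560 ÷ 50 g/eq = 131.2 eq = 131.2 mol NaHSO₄.
Mass of NaHSO₄: 131.2 × 120.1 = 15,760 g.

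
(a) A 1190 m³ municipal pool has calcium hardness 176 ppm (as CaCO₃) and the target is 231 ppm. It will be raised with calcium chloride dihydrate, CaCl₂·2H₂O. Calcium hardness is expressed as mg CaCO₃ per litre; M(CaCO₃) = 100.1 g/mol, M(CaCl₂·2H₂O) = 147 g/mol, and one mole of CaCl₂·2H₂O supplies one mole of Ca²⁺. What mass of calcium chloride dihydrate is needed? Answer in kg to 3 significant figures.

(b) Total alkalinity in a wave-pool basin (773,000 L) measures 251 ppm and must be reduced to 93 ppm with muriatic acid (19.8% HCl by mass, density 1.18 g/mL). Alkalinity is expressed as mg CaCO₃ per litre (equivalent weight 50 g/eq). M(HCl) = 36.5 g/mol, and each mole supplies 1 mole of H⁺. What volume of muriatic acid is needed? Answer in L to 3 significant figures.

(a) Volume: 1190 m³ = 1,190,000 L.
(a) Hardness to add: (231 − 176) = 55 mg/L as CaCO₃ × 1,190,000 L = 65,450 g as CaCO₃.
(a) Moles of Ca²⁺ (1 mol Ca²⁺ ≡ 1 mol CaCO₃): 65,450 / 100.1 g/mol = 653.8 mol.
(a) Mass of CaCl₂·2H₂O: 653.8 × 147 = 96,120 g.

(b) Alkalinity to neutralize: (251 − 93) = 158 mg/L as CaCO₃ × 773,000 L = 122,100 g as CaCO₃.
(b) Equivalents of H⁺ required: 122,100 ÷ 50 g/eq = 2443 eq = 2443 mol HCl.
(b) Mass of HCl: 2443 × 36.5 = 89,160 g.
(b) Mass of 19.8% solution: 89,160 / 0.198 = 450,300 g.
(b) Volume: 450,300 g ÷ 1.18 g/mL = 381,600 mL.

(a) 96.1 kg; (b) 382 L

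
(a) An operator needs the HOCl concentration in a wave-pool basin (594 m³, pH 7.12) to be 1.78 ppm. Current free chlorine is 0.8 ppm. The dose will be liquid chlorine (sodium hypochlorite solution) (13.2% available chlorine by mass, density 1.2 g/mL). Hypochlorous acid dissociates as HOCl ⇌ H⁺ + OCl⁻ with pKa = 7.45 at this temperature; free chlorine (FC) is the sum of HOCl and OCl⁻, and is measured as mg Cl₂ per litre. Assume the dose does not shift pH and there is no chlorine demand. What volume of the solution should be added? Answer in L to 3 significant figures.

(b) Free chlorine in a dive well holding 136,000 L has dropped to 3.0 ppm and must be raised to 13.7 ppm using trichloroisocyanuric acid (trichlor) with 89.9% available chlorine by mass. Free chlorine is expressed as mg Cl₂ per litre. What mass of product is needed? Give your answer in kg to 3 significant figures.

(a) 6.80 L; (b) 1.62 kg

(a) Volume: 594 m³ = 594,000 L.
(a) [OCl⁻]/[HOCl] = 10^(pH − pKa) = 10^(7.12 − 7.45) = 0.4677; fraction as HOCl = 1/(1 + 0.4677) = 0.6813.
(a) Free chlorine required for 1.78 ppm HOCl: 1.78 / 0.6813 = 2.613 ppm.
(a) FC to add: 2.613 − 0.8 = 1.813 mg/L as Cl₂.
(a) Cl₂ equivalent: 1.813 mg/L × 594,000 L = 1077 g.
(a) Product at 13.2% available Cl: 1077 / 0.132 = 8157 g.
(a) Volume: 8157 g ÷ 1.2 g/mL = 6797 mL.

(b) Chlorine deficit: 13.7 − 3.0 = 10.7 ppm = 10.7 mg/L as Cl₂.
(b) Cl₂ equivalent needed: 10.7 mg/L × 136,000 L = 1,455,000 mg = 1455 g.
(b) Product at 89.9% available chlorine: 1455 / 0.899 = 1619 g.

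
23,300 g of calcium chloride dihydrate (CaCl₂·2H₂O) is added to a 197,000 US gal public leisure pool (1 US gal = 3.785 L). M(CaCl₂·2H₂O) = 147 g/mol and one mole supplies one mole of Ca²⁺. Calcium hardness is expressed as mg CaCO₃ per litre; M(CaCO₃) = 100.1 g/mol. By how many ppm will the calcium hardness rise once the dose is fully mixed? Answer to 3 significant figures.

21.3 ppm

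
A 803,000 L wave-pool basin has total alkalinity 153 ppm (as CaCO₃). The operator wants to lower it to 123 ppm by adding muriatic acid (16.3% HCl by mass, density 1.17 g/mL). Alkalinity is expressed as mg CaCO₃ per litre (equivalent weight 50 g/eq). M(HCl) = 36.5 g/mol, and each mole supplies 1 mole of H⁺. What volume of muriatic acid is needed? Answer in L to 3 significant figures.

92.2 L

Alkalinity to neutralize: (153 − 123) = 30 mg/L as CaCO₃ × 803,000 L = 24,090 g as CaCO₃.
Equivalents of H⁺ required: 24,090 ÷ 50 g/eq = 481.8 eq = 481.8 mol HCl.
Mass of HCl: 481.8 × 36.5 = 17,590 g.
Mass of 16.3% solution: 17,590 / 0.163 = 107,900 g.
Volume: 107,900 g ÷ 1.17 g/mL = 92,210 mL.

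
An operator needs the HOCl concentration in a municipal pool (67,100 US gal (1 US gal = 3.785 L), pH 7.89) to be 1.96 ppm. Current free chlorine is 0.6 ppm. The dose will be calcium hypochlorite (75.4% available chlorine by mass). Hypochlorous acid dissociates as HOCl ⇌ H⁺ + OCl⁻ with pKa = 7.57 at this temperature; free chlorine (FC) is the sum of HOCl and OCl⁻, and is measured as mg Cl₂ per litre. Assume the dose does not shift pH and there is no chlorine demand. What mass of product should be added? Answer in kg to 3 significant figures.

1.84 kg

Volume: 67,100 US gal × 3.785 L/gal = 253,974 L.
[OCl⁻]/[HOCl] = 10^(pH − pKa) = 10^(7.89 − 7.57) = 2.089; fraction as HOCl = 1/(1 + 2.089) = 0.3237.
Free chlorine required for 1.96 ppm HOCl: 1.96 / 0.3237 = 6.055 ppm.
FC to add: 6.055 − 0.6 = 5.455 mg/L as Cl₂.
Cl₂ equivalent: 5.455 mg/L × 253,974 L = 1385 g.
Product at 75.4% available Cl: 1385 / 0.754 = 1837 g.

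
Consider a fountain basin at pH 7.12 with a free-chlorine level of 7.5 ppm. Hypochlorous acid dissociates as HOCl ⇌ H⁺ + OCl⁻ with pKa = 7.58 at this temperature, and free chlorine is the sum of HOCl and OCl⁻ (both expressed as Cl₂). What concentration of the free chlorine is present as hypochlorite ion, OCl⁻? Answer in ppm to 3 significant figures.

1.93 ppm

[OCl⁻]/[HOCl] = 10^(pH − pKa) = 10^(7.12 − 7.58) = 10^-0.46 = 0.3467.
Fraction as HOCl = 1 / (1 + 0.3467) = 0.7425.
OCl⁻ = (1 − 0.7425) × 7.5 ppm = 1.931 ppm.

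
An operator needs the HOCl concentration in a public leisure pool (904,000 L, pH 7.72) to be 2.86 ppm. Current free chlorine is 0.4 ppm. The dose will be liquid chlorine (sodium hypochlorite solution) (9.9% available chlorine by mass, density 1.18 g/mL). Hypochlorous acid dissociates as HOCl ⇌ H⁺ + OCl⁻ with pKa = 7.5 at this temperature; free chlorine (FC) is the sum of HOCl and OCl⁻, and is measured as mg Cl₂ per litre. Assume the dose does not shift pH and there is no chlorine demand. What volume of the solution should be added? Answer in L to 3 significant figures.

[OCl⁻]/[HOCl] = 10^(pH − pKa) = 10^(7.72 − 7.5) = 1.66; fraction as HOCl = 1/(1 + 1.66) = 0.376.
Free chlorine required for 2.86 ppm HOCl: 2.86 / 0.376 = 7.606 ppm.
FC to add: 7.606 − 0.4 = 7.206 mg/L as Cl₂.
Cl₂ equivalent: 7.206 mg/L × 904,000 L = 6515 g.
Product at 9.9% available Cl: 6515 / 0.099 = 65,800 g.
Volume: 65,800 g ÷ 1.18 g/mL = 55,770 mL.

55.8 L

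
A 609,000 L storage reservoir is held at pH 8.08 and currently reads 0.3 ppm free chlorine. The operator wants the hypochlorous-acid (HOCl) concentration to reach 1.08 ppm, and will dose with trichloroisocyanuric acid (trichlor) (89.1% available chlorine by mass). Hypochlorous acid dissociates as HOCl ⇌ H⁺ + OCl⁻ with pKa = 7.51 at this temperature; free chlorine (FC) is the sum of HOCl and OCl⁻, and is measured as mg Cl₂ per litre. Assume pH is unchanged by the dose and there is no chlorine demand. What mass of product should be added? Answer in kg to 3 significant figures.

3.28 kg

[OCl⁻]/[HOCl] = 10^(pH − pKa) = 10^(8.08 − 7.51) = 3.715; fraction as HOCl = 1/(1 + 3.715) = 0.2121.
Free chlorine required for 1.08 ppm HOCl: 1.08 / 0.2121 = 5.093 ppm.
FC to add: 5.093 − 0.3 = 4.793 mg/L as Cl₂.
Cl₂ equivalent: 4.793 mg/L × 609,000 L = 2919 g.
Product at 89.1% available Cl: 2919 / 0.891 = 3276 g.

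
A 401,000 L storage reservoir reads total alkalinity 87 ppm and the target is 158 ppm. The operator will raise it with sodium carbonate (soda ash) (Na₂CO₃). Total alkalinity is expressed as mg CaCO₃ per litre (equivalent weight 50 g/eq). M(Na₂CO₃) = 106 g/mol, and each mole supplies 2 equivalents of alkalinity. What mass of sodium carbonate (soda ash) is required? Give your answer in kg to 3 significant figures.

Alkalinity to add: (158 − 87) = 71 mg/L as CaCO₃ × 401,000 L = 28,470 g as CaCO₃.
Equivalents: 28,470 g ÷ 50 g/eq = 569.4 eq.
Each mole of Na₂CO₃ supplies 2 eq, so 569.4 / 2 = 284.7 mol.
Mass: 284.7 mol × 106 g/mol = 30,180 g.

30.2 kg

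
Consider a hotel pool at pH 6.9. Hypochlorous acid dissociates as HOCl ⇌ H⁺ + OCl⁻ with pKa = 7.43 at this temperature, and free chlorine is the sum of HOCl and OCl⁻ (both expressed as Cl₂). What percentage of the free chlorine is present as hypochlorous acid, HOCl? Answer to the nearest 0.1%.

77.2%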